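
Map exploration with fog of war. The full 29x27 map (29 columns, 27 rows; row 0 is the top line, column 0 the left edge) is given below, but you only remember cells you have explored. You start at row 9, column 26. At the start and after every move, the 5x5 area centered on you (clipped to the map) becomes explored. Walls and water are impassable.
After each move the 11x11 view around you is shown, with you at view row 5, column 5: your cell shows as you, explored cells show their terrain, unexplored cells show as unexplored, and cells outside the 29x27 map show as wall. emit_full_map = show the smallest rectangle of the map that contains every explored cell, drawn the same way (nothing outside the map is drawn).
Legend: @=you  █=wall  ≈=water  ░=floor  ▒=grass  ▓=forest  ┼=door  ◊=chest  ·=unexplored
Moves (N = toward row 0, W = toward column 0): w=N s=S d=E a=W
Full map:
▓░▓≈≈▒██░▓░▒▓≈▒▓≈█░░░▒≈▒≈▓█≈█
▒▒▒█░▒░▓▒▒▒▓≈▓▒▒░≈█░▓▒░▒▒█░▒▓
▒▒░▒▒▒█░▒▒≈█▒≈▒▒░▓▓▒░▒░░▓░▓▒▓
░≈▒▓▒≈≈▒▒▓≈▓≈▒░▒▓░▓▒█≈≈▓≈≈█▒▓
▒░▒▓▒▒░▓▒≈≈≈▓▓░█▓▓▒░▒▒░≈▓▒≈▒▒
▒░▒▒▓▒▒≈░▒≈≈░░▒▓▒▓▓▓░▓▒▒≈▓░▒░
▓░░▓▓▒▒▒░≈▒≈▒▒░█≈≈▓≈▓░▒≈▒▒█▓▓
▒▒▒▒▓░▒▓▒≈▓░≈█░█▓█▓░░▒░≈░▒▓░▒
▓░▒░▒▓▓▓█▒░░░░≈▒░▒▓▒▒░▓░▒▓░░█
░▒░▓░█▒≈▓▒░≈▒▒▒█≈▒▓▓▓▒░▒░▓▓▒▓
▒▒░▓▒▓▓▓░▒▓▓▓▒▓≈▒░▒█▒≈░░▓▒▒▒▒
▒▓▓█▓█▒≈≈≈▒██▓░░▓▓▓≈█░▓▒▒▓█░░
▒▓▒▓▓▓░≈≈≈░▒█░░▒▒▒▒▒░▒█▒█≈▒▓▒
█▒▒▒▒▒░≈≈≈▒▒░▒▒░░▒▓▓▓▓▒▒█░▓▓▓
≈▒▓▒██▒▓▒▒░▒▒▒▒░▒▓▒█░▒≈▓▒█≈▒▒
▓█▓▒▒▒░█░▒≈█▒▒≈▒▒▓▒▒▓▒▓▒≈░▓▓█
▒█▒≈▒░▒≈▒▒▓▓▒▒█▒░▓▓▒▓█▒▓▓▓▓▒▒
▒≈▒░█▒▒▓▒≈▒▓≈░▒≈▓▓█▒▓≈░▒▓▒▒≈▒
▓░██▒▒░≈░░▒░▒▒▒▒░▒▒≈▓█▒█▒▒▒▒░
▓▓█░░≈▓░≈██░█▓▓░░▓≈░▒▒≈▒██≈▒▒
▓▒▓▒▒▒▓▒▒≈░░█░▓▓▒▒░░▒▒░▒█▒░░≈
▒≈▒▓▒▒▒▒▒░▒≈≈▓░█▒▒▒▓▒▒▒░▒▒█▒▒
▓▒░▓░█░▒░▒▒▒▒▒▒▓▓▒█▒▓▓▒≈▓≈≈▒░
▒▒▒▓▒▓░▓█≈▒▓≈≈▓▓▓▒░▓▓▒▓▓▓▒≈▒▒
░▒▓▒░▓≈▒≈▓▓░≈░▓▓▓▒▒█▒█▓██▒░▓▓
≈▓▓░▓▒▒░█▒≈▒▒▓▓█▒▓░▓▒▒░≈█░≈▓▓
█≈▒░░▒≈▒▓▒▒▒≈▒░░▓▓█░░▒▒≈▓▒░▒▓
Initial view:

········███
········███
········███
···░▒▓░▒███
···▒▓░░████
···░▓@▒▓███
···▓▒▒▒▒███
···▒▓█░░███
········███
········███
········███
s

········███
········███
···░▒▓░▒███
···▒▓░░████
···░▓▓▒▓███
···▓▒@▒▒███
···▒▓█░░███
···█≈▒▓▒███
········███
········███
········███

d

·······████
·······████
··░▒▓░▒████
··▒▓░░█████
··░▓▓▒▓████
··▓▒▒@▒████
··▒▓█░░████
··█≈▒▓▒████
·······████
·······████
·······████

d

······█████
······█████
·░▒▓░▒█████
·▒▓░░██████
·░▓▓▒▓█████
·▓▒▒▒@█████
·▒▓█░░█████
·█≈▒▓▒█████
······█████
······█████
······█████

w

······█████
······█████
······█████
·░▒▓░▒█████
·▒▓░░██████
·░▓▓▒@█████
·▓▒▒▒▒█████
·▒▓█░░█████
·█≈▒▓▒█████
······█████
······█████

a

·······████
·······████
·······████
··░▒▓░▒████
··▒▓░░█████
··░▓▓@▓████
··▓▒▒▒▒████
··▒▓█░░████
··█≈▒▓▒████
·······████
·······████

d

······█████
······█████
······█████
·░▒▓░▒█████
·▒▓░░██████
·░▓▓▒@█████
·▓▒▒▒▒█████
·▒▓█░░█████
·█≈▒▓▒█████
······█████
······█████

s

······█████
······█████
·░▒▓░▒█████
·▒▓░░██████
·░▓▓▒▓█████
·▓▒▒▒@█████
·▒▓█░░█████
·█≈▒▓▒█████
······█████
······█████
······█████

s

······█████
·░▒▓░▒█████
·▒▓░░██████
·░▓▓▒▓█████
·▓▒▒▒▒█████
·▒▓█░@█████
·█≈▒▓▒█████
···▓▓▓█████
······█████
······█████
······█████

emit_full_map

░▒▓░▒
▒▓░░█
░▓▓▒▓
▓▒▒▒▒
▒▓█░@
█≈▒▓▒
··▓▓▓

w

······█████
······█████
·░▒▓░▒█████
·▒▓░░██████
·░▓▓▒▓█████
·▓▒▒▒@█████
·▒▓█░░█████
·█≈▒▓▒█████
···▓▓▓█████
······█████
······█████

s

······█████
·░▒▓░▒█████
·▒▓░░██████
·░▓▓▒▓█████
·▓▒▒▒▒█████
·▒▓█░@█████
·█≈▒▓▒█████
···▓▓▓█████
······█████
······█████
······█████

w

······█████
······█████
·░▒▓░▒█████
·▒▓░░██████
·░▓▓▒▓█████
·▓▒▒▒@█████
·▒▓█░░█████
·█≈▒▓▒█████
···▓▓▓█████
······█████
······█████


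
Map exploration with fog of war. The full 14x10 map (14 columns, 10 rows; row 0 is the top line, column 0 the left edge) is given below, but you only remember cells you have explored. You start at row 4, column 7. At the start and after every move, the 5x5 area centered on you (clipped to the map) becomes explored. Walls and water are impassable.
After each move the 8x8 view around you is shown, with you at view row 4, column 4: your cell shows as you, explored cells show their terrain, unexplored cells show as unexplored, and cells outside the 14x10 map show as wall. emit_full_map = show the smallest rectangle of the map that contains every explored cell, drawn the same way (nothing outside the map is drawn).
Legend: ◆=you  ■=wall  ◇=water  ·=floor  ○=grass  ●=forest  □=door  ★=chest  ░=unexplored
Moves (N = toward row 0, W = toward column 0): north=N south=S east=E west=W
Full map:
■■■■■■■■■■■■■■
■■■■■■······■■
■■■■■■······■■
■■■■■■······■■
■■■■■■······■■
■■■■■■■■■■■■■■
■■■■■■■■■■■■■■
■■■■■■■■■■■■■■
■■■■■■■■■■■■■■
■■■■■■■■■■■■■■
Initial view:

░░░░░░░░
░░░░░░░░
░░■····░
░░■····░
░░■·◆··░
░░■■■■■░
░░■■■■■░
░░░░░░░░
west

░░░░░░░░
░░░░░░░░
░░■■····
░░■■····
░░■■◆···
░░■■■■■■
░░■■■■■■
░░░░░░░░

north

■■■■■■■■
░░░░░░░░
░░■■···░
░░■■····
░░■■◆···
░░■■····
░░■■■■■■
░░■■■■■■

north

■■■■■■■■
■■■■■■■■
░░■■■■■░
░░■■···░
░░■■◆···
░░■■····
░░■■····
░░■■■■■■

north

■■■■■■■■
■■■■■■■■
■■■■■■■■
░░■■■■■░
░░■■◆··░
░░■■····
░░■■····
░░■■····

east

■■■■■■■■
■■■■■■■■
■■■■■■■■
░■■■■■■░
░■■·◆··░
░■■····░
░■■····░
░■■····░

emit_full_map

■■■■■■
■■·◆··
■■····
■■····
■■····
■■■■■■
■■■■■■

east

■■■■■■■■
■■■■■■■■
■■■■■■■■
■■■■■■■░
■■··◆··░
■■·····░
■■·····░
■■····░░

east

■■■■■■■■
■■■■■■■■
■■■■■■■■
■■■■■■■░
■···◆··░
■······░
■······░
■····░░░

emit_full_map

■■■■■■■■
■■···◆··
■■······
■■······
■■····░░
■■■■■■░░
■■■■■■░░


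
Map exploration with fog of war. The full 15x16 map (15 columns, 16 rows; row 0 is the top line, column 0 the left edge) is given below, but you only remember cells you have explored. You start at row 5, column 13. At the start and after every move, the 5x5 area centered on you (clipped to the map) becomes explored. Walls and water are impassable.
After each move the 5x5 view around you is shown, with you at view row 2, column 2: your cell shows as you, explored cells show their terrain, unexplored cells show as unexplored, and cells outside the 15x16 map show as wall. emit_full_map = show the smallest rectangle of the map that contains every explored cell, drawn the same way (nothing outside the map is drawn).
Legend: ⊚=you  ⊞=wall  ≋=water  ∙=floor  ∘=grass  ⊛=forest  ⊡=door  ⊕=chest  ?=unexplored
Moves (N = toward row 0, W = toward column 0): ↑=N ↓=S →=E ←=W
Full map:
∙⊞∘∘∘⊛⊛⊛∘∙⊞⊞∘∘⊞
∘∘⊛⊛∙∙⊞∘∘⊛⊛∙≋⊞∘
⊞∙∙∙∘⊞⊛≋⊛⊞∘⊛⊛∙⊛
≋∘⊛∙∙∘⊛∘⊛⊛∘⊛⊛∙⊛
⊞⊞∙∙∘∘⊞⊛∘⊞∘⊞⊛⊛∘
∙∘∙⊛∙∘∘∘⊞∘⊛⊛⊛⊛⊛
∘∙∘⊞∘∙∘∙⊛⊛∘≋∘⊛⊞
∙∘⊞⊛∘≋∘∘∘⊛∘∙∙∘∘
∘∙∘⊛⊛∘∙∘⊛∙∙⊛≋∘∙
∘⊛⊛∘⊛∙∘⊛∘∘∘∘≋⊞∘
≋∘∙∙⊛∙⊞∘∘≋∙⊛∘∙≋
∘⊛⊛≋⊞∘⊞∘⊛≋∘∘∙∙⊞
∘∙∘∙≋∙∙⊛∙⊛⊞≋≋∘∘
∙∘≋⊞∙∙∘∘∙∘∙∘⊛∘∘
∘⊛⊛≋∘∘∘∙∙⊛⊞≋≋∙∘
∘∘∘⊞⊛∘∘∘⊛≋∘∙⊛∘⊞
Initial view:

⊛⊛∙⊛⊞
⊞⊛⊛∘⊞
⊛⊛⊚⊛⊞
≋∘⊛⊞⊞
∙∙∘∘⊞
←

∘⊛⊛∙⊛
∘⊞⊛⊛∘
⊛⊛⊚⊛⊛
∘≋∘⊛⊞
∘∙∙∘∘

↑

∘⊛⊛∙⊛
∘⊛⊛∙⊛
∘⊞⊚⊛∘
⊛⊛⊛⊛⊛
∘≋∘⊛⊞

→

⊛⊛∙⊛⊞
⊛⊛∙⊛⊞
⊞⊛⊚∘⊞
⊛⊛⊛⊛⊞
≋∘⊛⊞⊞

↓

⊛⊛∙⊛⊞
⊞⊛⊛∘⊞
⊛⊛⊚⊛⊞
≋∘⊛⊞⊞
∙∙∘∘⊞

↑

⊛⊛∙⊛⊞
⊛⊛∙⊛⊞
⊞⊛⊚∘⊞
⊛⊛⊛⊛⊞
≋∘⊛⊞⊞

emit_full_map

∘⊛⊛∙⊛
∘⊛⊛∙⊛
∘⊞⊛⊚∘
⊛⊛⊛⊛⊛
∘≋∘⊛⊞
∘∙∙∘∘

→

⊛∙⊛⊞⊞
⊛∙⊛⊞⊞
⊛⊛⊚⊞⊞
⊛⊛⊛⊞⊞
∘⊛⊞⊞⊞

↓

⊛∙⊛⊞⊞
⊛⊛∘⊞⊞
⊛⊛⊚⊞⊞
∘⊛⊞⊞⊞
∙∘∘⊞⊞

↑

⊛∙⊛⊞⊞
⊛∙⊛⊞⊞
⊛⊛⊚⊞⊞
⊛⊛⊛⊞⊞
∘⊛⊞⊞⊞

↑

≋⊞∘⊞⊞
⊛∙⊛⊞⊞
⊛∙⊚⊞⊞
⊛⊛∘⊞⊞
⊛⊛⊛⊞⊞

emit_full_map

??≋⊞∘
∘⊛⊛∙⊛
∘⊛⊛∙⊚
∘⊞⊛⊛∘
⊛⊛⊛⊛⊛
∘≋∘⊛⊞
∘∙∙∘∘


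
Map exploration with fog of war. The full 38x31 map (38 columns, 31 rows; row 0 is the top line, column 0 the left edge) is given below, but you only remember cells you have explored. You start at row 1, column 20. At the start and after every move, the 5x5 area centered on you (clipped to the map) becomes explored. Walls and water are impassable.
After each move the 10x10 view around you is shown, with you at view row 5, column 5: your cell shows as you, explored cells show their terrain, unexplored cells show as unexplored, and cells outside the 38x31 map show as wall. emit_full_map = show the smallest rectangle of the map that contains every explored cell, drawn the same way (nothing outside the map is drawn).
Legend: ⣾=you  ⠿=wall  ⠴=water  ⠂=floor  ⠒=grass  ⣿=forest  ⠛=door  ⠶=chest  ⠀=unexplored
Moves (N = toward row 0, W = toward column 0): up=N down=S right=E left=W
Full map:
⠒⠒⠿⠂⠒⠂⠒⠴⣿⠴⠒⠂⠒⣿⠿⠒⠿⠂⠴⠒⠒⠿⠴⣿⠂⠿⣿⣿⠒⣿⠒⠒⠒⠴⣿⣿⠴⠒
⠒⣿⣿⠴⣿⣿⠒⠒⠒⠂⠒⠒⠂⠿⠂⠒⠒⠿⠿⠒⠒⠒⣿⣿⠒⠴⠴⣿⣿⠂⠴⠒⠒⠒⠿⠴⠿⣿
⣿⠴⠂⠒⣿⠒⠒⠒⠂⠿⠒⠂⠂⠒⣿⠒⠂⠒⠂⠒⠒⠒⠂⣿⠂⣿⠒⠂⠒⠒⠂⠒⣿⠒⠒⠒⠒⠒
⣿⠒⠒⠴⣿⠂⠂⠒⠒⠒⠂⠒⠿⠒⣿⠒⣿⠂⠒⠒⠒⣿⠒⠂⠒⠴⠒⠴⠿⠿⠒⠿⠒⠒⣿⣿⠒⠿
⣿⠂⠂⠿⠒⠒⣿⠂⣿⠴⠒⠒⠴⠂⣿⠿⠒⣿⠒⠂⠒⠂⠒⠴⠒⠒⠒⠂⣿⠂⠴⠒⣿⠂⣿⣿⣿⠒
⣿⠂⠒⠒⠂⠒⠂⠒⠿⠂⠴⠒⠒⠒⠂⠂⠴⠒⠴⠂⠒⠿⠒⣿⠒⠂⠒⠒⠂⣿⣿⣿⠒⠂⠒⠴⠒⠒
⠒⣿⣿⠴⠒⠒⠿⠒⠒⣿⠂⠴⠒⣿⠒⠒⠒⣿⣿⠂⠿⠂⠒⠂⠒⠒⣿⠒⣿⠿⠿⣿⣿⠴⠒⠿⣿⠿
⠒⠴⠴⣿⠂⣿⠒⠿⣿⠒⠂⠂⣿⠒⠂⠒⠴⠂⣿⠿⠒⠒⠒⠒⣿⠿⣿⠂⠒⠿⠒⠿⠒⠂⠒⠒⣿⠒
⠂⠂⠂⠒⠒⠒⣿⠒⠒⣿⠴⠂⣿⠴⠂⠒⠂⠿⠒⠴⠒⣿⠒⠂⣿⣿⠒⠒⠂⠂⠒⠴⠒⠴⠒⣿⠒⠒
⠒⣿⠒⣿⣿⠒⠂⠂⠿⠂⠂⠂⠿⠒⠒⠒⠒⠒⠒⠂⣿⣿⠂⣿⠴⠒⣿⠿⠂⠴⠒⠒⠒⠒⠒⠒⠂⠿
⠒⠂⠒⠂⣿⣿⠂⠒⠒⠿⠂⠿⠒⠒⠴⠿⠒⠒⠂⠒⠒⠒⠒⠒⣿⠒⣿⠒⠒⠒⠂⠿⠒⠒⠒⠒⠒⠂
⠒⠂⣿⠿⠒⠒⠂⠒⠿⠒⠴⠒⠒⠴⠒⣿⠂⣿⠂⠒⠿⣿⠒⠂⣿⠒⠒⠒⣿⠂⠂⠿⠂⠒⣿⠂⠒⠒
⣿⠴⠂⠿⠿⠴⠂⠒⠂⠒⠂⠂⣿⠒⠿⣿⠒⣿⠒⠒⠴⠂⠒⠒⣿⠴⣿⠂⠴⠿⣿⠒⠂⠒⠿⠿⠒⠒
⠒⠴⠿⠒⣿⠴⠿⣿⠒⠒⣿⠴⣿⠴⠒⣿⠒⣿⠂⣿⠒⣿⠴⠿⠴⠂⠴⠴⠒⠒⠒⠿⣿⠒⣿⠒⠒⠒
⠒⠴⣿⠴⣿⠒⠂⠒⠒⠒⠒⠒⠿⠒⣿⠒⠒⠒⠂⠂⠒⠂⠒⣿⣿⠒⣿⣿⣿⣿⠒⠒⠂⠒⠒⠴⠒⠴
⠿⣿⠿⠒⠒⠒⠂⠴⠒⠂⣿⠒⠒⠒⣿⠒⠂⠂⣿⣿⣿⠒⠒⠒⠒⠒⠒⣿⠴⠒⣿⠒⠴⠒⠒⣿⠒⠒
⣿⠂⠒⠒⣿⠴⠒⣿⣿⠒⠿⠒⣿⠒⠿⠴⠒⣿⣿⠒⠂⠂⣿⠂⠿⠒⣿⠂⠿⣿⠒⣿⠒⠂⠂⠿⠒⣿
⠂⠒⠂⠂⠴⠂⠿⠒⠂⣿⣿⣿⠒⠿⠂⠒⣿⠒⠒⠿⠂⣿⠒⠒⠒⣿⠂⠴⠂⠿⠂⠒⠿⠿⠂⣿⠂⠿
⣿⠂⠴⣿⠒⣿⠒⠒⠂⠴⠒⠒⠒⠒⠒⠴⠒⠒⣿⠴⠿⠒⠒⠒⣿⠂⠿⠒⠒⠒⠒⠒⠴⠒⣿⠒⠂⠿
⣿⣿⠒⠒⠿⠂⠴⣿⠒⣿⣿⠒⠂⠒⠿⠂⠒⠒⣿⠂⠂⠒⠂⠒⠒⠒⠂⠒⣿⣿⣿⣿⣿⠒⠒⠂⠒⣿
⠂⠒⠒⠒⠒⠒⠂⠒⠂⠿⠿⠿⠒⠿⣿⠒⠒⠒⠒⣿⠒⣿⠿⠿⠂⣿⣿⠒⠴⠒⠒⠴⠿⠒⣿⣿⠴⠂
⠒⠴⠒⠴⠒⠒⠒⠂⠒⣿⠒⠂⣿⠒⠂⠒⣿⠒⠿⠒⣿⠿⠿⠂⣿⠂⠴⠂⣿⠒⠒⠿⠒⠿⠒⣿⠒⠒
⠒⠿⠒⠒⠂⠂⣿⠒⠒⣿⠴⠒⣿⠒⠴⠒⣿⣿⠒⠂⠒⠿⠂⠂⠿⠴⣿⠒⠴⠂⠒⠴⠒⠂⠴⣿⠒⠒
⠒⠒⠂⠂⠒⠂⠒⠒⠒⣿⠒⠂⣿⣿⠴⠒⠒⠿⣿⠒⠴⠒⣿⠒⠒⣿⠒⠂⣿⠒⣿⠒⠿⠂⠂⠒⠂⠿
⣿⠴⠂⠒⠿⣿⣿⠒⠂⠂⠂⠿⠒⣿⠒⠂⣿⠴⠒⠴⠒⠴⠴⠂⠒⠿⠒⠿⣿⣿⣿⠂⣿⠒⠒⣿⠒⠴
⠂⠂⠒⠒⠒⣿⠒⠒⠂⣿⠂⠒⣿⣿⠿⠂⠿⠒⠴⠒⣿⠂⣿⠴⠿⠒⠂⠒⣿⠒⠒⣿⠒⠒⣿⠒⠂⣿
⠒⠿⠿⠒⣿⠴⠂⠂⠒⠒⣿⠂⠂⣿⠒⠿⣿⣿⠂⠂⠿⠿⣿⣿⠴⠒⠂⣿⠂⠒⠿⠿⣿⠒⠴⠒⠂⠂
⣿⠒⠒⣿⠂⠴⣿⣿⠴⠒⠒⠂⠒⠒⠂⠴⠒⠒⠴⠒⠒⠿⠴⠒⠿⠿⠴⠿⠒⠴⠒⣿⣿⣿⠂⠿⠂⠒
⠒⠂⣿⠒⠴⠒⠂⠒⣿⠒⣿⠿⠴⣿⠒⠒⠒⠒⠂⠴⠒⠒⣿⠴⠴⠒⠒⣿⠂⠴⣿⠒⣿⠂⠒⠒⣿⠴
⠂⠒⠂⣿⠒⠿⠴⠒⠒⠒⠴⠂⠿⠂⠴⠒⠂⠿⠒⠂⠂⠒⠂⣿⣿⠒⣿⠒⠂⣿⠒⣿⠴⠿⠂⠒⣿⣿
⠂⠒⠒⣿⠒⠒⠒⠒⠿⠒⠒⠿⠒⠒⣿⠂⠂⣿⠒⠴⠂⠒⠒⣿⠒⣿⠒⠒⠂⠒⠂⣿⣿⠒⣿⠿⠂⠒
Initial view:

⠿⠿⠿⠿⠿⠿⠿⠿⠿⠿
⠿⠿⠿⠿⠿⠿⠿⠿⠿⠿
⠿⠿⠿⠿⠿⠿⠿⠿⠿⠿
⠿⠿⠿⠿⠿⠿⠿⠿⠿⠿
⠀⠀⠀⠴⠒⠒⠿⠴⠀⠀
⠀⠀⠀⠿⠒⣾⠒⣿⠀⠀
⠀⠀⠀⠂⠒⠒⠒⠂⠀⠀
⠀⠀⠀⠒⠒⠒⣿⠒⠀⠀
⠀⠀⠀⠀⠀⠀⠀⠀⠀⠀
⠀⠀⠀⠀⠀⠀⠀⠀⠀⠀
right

⠿⠿⠿⠿⠿⠿⠿⠿⠿⠿
⠿⠿⠿⠿⠿⠿⠿⠿⠿⠿
⠿⠿⠿⠿⠿⠿⠿⠿⠿⠿
⠿⠿⠿⠿⠿⠿⠿⠿⠿⠿
⠀⠀⠴⠒⠒⠿⠴⣿⠀⠀
⠀⠀⠿⠒⠒⣾⣿⣿⠀⠀
⠀⠀⠂⠒⠒⠒⠂⣿⠀⠀
⠀⠀⠒⠒⠒⣿⠒⠂⠀⠀
⠀⠀⠀⠀⠀⠀⠀⠀⠀⠀
⠀⠀⠀⠀⠀⠀⠀⠀⠀⠀

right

⠿⠿⠿⠿⠿⠿⠿⠿⠿⠿
⠿⠿⠿⠿⠿⠿⠿⠿⠿⠿
⠿⠿⠿⠿⠿⠿⠿⠿⠿⠿
⠿⠿⠿⠿⠿⠿⠿⠿⠿⠿
⠀⠴⠒⠒⠿⠴⣿⠂⠀⠀
⠀⠿⠒⠒⠒⣾⣿⠒⠀⠀
⠀⠂⠒⠒⠒⠂⣿⠂⠀⠀
⠀⠒⠒⠒⣿⠒⠂⠒⠀⠀
⠀⠀⠀⠀⠀⠀⠀⠀⠀⠀
⠀⠀⠀⠀⠀⠀⠀⠀⠀⠀

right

⠿⠿⠿⠿⠿⠿⠿⠿⠿⠿
⠿⠿⠿⠿⠿⠿⠿⠿⠿⠿
⠿⠿⠿⠿⠿⠿⠿⠿⠿⠿
⠿⠿⠿⠿⠿⠿⠿⠿⠿⠿
⠴⠒⠒⠿⠴⣿⠂⠿⠀⠀
⠿⠒⠒⠒⣿⣾⠒⠴⠀⠀
⠂⠒⠒⠒⠂⣿⠂⣿⠀⠀
⠒⠒⠒⣿⠒⠂⠒⠴⠀⠀
⠀⠀⠀⠀⠀⠀⠀⠀⠀⠀
⠀⠀⠀⠀⠀⠀⠀⠀⠀⠀

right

⠿⠿⠿⠿⠿⠿⠿⠿⠿⠿
⠿⠿⠿⠿⠿⠿⠿⠿⠿⠿
⠿⠿⠿⠿⠿⠿⠿⠿⠿⠿
⠿⠿⠿⠿⠿⠿⠿⠿⠿⠿
⠒⠒⠿⠴⣿⠂⠿⣿⠀⠀
⠒⠒⠒⣿⣿⣾⠴⠴⠀⠀
⠒⠒⠒⠂⣿⠂⣿⠒⠀⠀
⠒⠒⣿⠒⠂⠒⠴⠒⠀⠀
⠀⠀⠀⠀⠀⠀⠀⠀⠀⠀
⠀⠀⠀⠀⠀⠀⠀⠀⠀⠀

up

⠿⠿⠿⠿⠿⠿⠿⠿⠿⠿
⠿⠿⠿⠿⠿⠿⠿⠿⠿⠿
⠿⠿⠿⠿⠿⠿⠿⠿⠿⠿
⠿⠿⠿⠿⠿⠿⠿⠿⠿⠿
⠿⠿⠿⠿⠿⠿⠿⠿⠿⠿
⠒⠒⠿⠴⣿⣾⠿⣿⠀⠀
⠒⠒⠒⣿⣿⠒⠴⠴⠀⠀
⠒⠒⠒⠂⣿⠂⣿⠒⠀⠀
⠒⠒⣿⠒⠂⠒⠴⠒⠀⠀
⠀⠀⠀⠀⠀⠀⠀⠀⠀⠀

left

⠿⠿⠿⠿⠿⠿⠿⠿⠿⠿
⠿⠿⠿⠿⠿⠿⠿⠿⠿⠿
⠿⠿⠿⠿⠿⠿⠿⠿⠿⠿
⠿⠿⠿⠿⠿⠿⠿⠿⠿⠿
⠿⠿⠿⠿⠿⠿⠿⠿⠿⠿
⠴⠒⠒⠿⠴⣾⠂⠿⣿⠀
⠿⠒⠒⠒⣿⣿⠒⠴⠴⠀
⠂⠒⠒⠒⠂⣿⠂⣿⠒⠀
⠒⠒⠒⣿⠒⠂⠒⠴⠒⠀
⠀⠀⠀⠀⠀⠀⠀⠀⠀⠀

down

⠿⠿⠿⠿⠿⠿⠿⠿⠿⠿
⠿⠿⠿⠿⠿⠿⠿⠿⠿⠿
⠿⠿⠿⠿⠿⠿⠿⠿⠿⠿
⠿⠿⠿⠿⠿⠿⠿⠿⠿⠿
⠴⠒⠒⠿⠴⣿⠂⠿⣿⠀
⠿⠒⠒⠒⣿⣾⠒⠴⠴⠀
⠂⠒⠒⠒⠂⣿⠂⣿⠒⠀
⠒⠒⠒⣿⠒⠂⠒⠴⠒⠀
⠀⠀⠀⠀⠀⠀⠀⠀⠀⠀
⠀⠀⠀⠀⠀⠀⠀⠀⠀⠀

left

⠿⠿⠿⠿⠿⠿⠿⠿⠿⠿
⠿⠿⠿⠿⠿⠿⠿⠿⠿⠿
⠿⠿⠿⠿⠿⠿⠿⠿⠿⠿
⠿⠿⠿⠿⠿⠿⠿⠿⠿⠿
⠀⠴⠒⠒⠿⠴⣿⠂⠿⣿
⠀⠿⠒⠒⠒⣾⣿⠒⠴⠴
⠀⠂⠒⠒⠒⠂⣿⠂⣿⠒
⠀⠒⠒⠒⣿⠒⠂⠒⠴⠒
⠀⠀⠀⠀⠀⠀⠀⠀⠀⠀
⠀⠀⠀⠀⠀⠀⠀⠀⠀⠀

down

⠿⠿⠿⠿⠿⠿⠿⠿⠿⠿
⠿⠿⠿⠿⠿⠿⠿⠿⠿⠿
⠿⠿⠿⠿⠿⠿⠿⠿⠿⠿
⠀⠴⠒⠒⠿⠴⣿⠂⠿⣿
⠀⠿⠒⠒⠒⣿⣿⠒⠴⠴
⠀⠂⠒⠒⠒⣾⣿⠂⣿⠒
⠀⠒⠒⠒⣿⠒⠂⠒⠴⠒
⠀⠀⠀⠒⠂⠒⠴⠒⠀⠀
⠀⠀⠀⠀⠀⠀⠀⠀⠀⠀
⠀⠀⠀⠀⠀⠀⠀⠀⠀⠀

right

⠿⠿⠿⠿⠿⠿⠿⠿⠿⠿
⠿⠿⠿⠿⠿⠿⠿⠿⠿⠿
⠿⠿⠿⠿⠿⠿⠿⠿⠿⠿
⠴⠒⠒⠿⠴⣿⠂⠿⣿⠀
⠿⠒⠒⠒⣿⣿⠒⠴⠴⠀
⠂⠒⠒⠒⠂⣾⠂⣿⠒⠀
⠒⠒⠒⣿⠒⠂⠒⠴⠒⠀
⠀⠀⠒⠂⠒⠴⠒⠒⠀⠀
⠀⠀⠀⠀⠀⠀⠀⠀⠀⠀
⠀⠀⠀⠀⠀⠀⠀⠀⠀⠀

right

⠿⠿⠿⠿⠿⠿⠿⠿⠿⠿
⠿⠿⠿⠿⠿⠿⠿⠿⠿⠿
⠿⠿⠿⠿⠿⠿⠿⠿⠿⠿
⠒⠒⠿⠴⣿⠂⠿⣿⠀⠀
⠒⠒⠒⣿⣿⠒⠴⠴⠀⠀
⠒⠒⠒⠂⣿⣾⣿⠒⠀⠀
⠒⠒⣿⠒⠂⠒⠴⠒⠀⠀
⠀⠒⠂⠒⠴⠒⠒⠒⠀⠀
⠀⠀⠀⠀⠀⠀⠀⠀⠀⠀
⠀⠀⠀⠀⠀⠀⠀⠀⠀⠀

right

⠿⠿⠿⠿⠿⠿⠿⠿⠿⠿
⠿⠿⠿⠿⠿⠿⠿⠿⠿⠿
⠿⠿⠿⠿⠿⠿⠿⠿⠿⠿
⠒⠿⠴⣿⠂⠿⣿⣿⠀⠀
⠒⠒⣿⣿⠒⠴⠴⣿⠀⠀
⠒⠒⠂⣿⠂⣾⠒⠂⠀⠀
⠒⣿⠒⠂⠒⠴⠒⠴⠀⠀
⠒⠂⠒⠴⠒⠒⠒⠂⠀⠀
⠀⠀⠀⠀⠀⠀⠀⠀⠀⠀
⠀⠀⠀⠀⠀⠀⠀⠀⠀⠀

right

⠿⠿⠿⠿⠿⠿⠿⠿⠿⠿
⠿⠿⠿⠿⠿⠿⠿⠿⠿⠿
⠿⠿⠿⠿⠿⠿⠿⠿⠿⠿
⠿⠴⣿⠂⠿⣿⣿⠒⠀⠀
⠒⣿⣿⠒⠴⠴⣿⣿⠀⠀
⠒⠂⣿⠂⣿⣾⠂⠒⠀⠀
⣿⠒⠂⠒⠴⠒⠴⠿⠀⠀
⠂⠒⠴⠒⠒⠒⠂⣿⠀⠀
⠀⠀⠀⠀⠀⠀⠀⠀⠀⠀
⠀⠀⠀⠀⠀⠀⠀⠀⠀⠀

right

⠿⠿⠿⠿⠿⠿⠿⠿⠿⠿
⠿⠿⠿⠿⠿⠿⠿⠿⠿⠿
⠿⠿⠿⠿⠿⠿⠿⠿⠿⠿
⠴⣿⠂⠿⣿⣿⠒⣿⠀⠀
⣿⣿⠒⠴⠴⣿⣿⠂⠀⠀
⠂⣿⠂⣿⠒⣾⠒⠒⠀⠀
⠒⠂⠒⠴⠒⠴⠿⠿⠀⠀
⠒⠴⠒⠒⠒⠂⣿⠂⠀⠀
⠀⠀⠀⠀⠀⠀⠀⠀⠀⠀
⠀⠀⠀⠀⠀⠀⠀⠀⠀⠀

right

⠿⠿⠿⠿⠿⠿⠿⠿⠿⠿
⠿⠿⠿⠿⠿⠿⠿⠿⠿⠿
⠿⠿⠿⠿⠿⠿⠿⠿⠿⠿
⣿⠂⠿⣿⣿⠒⣿⠒⠀⠀
⣿⠒⠴⠴⣿⣿⠂⠴⠀⠀
⣿⠂⣿⠒⠂⣾⠒⠂⠀⠀
⠂⠒⠴⠒⠴⠿⠿⠒⠀⠀
⠴⠒⠒⠒⠂⣿⠂⠴⠀⠀
⠀⠀⠀⠀⠀⠀⠀⠀⠀⠀
⠀⠀⠀⠀⠀⠀⠀⠀⠀⠀

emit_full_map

⠴⠒⠒⠿⠴⣿⠂⠿⣿⣿⠒⣿⠒
⠿⠒⠒⠒⣿⣿⠒⠴⠴⣿⣿⠂⠴
⠂⠒⠒⠒⠂⣿⠂⣿⠒⠂⣾⠒⠂
⠒⠒⠒⣿⠒⠂⠒⠴⠒⠴⠿⠿⠒
⠀⠀⠒⠂⠒⠴⠒⠒⠒⠂⣿⠂⠴

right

⠿⠿⠿⠿⠿⠿⠿⠿⠿⠿
⠿⠿⠿⠿⠿⠿⠿⠿⠿⠿
⠿⠿⠿⠿⠿⠿⠿⠿⠿⠿
⠂⠿⣿⣿⠒⣿⠒⠒⠀⠀
⠒⠴⠴⣿⣿⠂⠴⠒⠀⠀
⠂⣿⠒⠂⠒⣾⠂⠒⠀⠀
⠒⠴⠒⠴⠿⠿⠒⠿⠀⠀
⠒⠒⠒⠂⣿⠂⠴⠒⠀⠀
⠀⠀⠀⠀⠀⠀⠀⠀⠀⠀
⠀⠀⠀⠀⠀⠀⠀⠀⠀⠀

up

⠿⠿⠿⠿⠿⠿⠿⠿⠿⠿
⠿⠿⠿⠿⠿⠿⠿⠿⠿⠿
⠿⠿⠿⠿⠿⠿⠿⠿⠿⠿
⠿⠿⠿⠿⠿⠿⠿⠿⠿⠿
⠂⠿⣿⣿⠒⣿⠒⠒⠀⠀
⠒⠴⠴⣿⣿⣾⠴⠒⠀⠀
⠂⣿⠒⠂⠒⠒⠂⠒⠀⠀
⠒⠴⠒⠴⠿⠿⠒⠿⠀⠀
⠒⠒⠒⠂⣿⠂⠴⠒⠀⠀
⠀⠀⠀⠀⠀⠀⠀⠀⠀⠀

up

⠿⠿⠿⠿⠿⠿⠿⠿⠿⠿
⠿⠿⠿⠿⠿⠿⠿⠿⠿⠿
⠿⠿⠿⠿⠿⠿⠿⠿⠿⠿
⠿⠿⠿⠿⠿⠿⠿⠿⠿⠿
⠿⠿⠿⠿⠿⠿⠿⠿⠿⠿
⠂⠿⣿⣿⠒⣾⠒⠒⠀⠀
⠒⠴⠴⣿⣿⠂⠴⠒⠀⠀
⠂⣿⠒⠂⠒⠒⠂⠒⠀⠀
⠒⠴⠒⠴⠿⠿⠒⠿⠀⠀
⠒⠒⠒⠂⣿⠂⠴⠒⠀⠀

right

⠿⠿⠿⠿⠿⠿⠿⠿⠿⠿
⠿⠿⠿⠿⠿⠿⠿⠿⠿⠿
⠿⠿⠿⠿⠿⠿⠿⠿⠿⠿
⠿⠿⠿⠿⠿⠿⠿⠿⠿⠿
⠿⠿⠿⠿⠿⠿⠿⠿⠿⠿
⠿⣿⣿⠒⣿⣾⠒⠒⠀⠀
⠴⠴⣿⣿⠂⠴⠒⠒⠀⠀
⣿⠒⠂⠒⠒⠂⠒⣿⠀⠀
⠴⠒⠴⠿⠿⠒⠿⠀⠀⠀
⠒⠒⠂⣿⠂⠴⠒⠀⠀⠀

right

⠿⠿⠿⠿⠿⠿⠿⠿⠿⠿
⠿⠿⠿⠿⠿⠿⠿⠿⠿⠿
⠿⠿⠿⠿⠿⠿⠿⠿⠿⠿
⠿⠿⠿⠿⠿⠿⠿⠿⠿⠿
⠿⠿⠿⠿⠿⠿⠿⠿⠿⠿
⣿⣿⠒⣿⠒⣾⠒⠴⠀⠀
⠴⣿⣿⠂⠴⠒⠒⠒⠀⠀
⠒⠂⠒⠒⠂⠒⣿⠒⠀⠀
⠒⠴⠿⠿⠒⠿⠀⠀⠀⠀
⠒⠂⣿⠂⠴⠒⠀⠀⠀⠀

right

⠿⠿⠿⠿⠿⠿⠿⠿⠿⠿
⠿⠿⠿⠿⠿⠿⠿⠿⠿⠿
⠿⠿⠿⠿⠿⠿⠿⠿⠿⠿
⠿⠿⠿⠿⠿⠿⠿⠿⠿⠿
⠿⠿⠿⠿⠿⠿⠿⠿⠿⠿
⣿⠒⣿⠒⠒⣾⠴⣿⠀⠀
⣿⣿⠂⠴⠒⠒⠒⠿⠀⠀
⠂⠒⠒⠂⠒⣿⠒⠒⠀⠀
⠴⠿⠿⠒⠿⠀⠀⠀⠀⠀
⠂⣿⠂⠴⠒⠀⠀⠀⠀⠀

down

⠿⠿⠿⠿⠿⠿⠿⠿⠿⠿
⠿⠿⠿⠿⠿⠿⠿⠿⠿⠿
⠿⠿⠿⠿⠿⠿⠿⠿⠿⠿
⠿⠿⠿⠿⠿⠿⠿⠿⠿⠿
⣿⠒⣿⠒⠒⠒⠴⣿⠀⠀
⣿⣿⠂⠴⠒⣾⠒⠿⠀⠀
⠂⠒⠒⠂⠒⣿⠒⠒⠀⠀
⠴⠿⠿⠒⠿⠒⠒⣿⠀⠀
⠂⣿⠂⠴⠒⠀⠀⠀⠀⠀
⠀⠀⠀⠀⠀⠀⠀⠀⠀⠀

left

⠿⠿⠿⠿⠿⠿⠿⠿⠿⠿
⠿⠿⠿⠿⠿⠿⠿⠿⠿⠿
⠿⠿⠿⠿⠿⠿⠿⠿⠿⠿
⠿⠿⠿⠿⠿⠿⠿⠿⠿⠿
⣿⣿⠒⣿⠒⠒⠒⠴⣿⠀
⠴⣿⣿⠂⠴⣾⠒⠒⠿⠀
⠒⠂⠒⠒⠂⠒⣿⠒⠒⠀
⠒⠴⠿⠿⠒⠿⠒⠒⣿⠀
⠒⠂⣿⠂⠴⠒⠀⠀⠀⠀
⠀⠀⠀⠀⠀⠀⠀⠀⠀⠀

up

⠿⠿⠿⠿⠿⠿⠿⠿⠿⠿
⠿⠿⠿⠿⠿⠿⠿⠿⠿⠿
⠿⠿⠿⠿⠿⠿⠿⠿⠿⠿
⠿⠿⠿⠿⠿⠿⠿⠿⠿⠿
⠿⠿⠿⠿⠿⠿⠿⠿⠿⠿
⣿⣿⠒⣿⠒⣾⠒⠴⣿⠀
⠴⣿⣿⠂⠴⠒⠒⠒⠿⠀
⠒⠂⠒⠒⠂⠒⣿⠒⠒⠀
⠒⠴⠿⠿⠒⠿⠒⠒⣿⠀
⠒⠂⣿⠂⠴⠒⠀⠀⠀⠀

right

⠿⠿⠿⠿⠿⠿⠿⠿⠿⠿
⠿⠿⠿⠿⠿⠿⠿⠿⠿⠿
⠿⠿⠿⠿⠿⠿⠿⠿⠿⠿
⠿⠿⠿⠿⠿⠿⠿⠿⠿⠿
⠿⠿⠿⠿⠿⠿⠿⠿⠿⠿
⣿⠒⣿⠒⠒⣾⠴⣿⠀⠀
⣿⣿⠂⠴⠒⠒⠒⠿⠀⠀
⠂⠒⠒⠂⠒⣿⠒⠒⠀⠀
⠴⠿⠿⠒⠿⠒⠒⣿⠀⠀
⠂⣿⠂⠴⠒⠀⠀⠀⠀⠀

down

⠿⠿⠿⠿⠿⠿⠿⠿⠿⠿
⠿⠿⠿⠿⠿⠿⠿⠿⠿⠿
⠿⠿⠿⠿⠿⠿⠿⠿⠿⠿
⠿⠿⠿⠿⠿⠿⠿⠿⠿⠿
⣿⠒⣿⠒⠒⠒⠴⣿⠀⠀
⣿⣿⠂⠴⠒⣾⠒⠿⠀⠀
⠂⠒⠒⠂⠒⣿⠒⠒⠀⠀
⠴⠿⠿⠒⠿⠒⠒⣿⠀⠀
⠂⣿⠂⠴⠒⠀⠀⠀⠀⠀
⠀⠀⠀⠀⠀⠀⠀⠀⠀⠀

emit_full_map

⠴⠒⠒⠿⠴⣿⠂⠿⣿⣿⠒⣿⠒⠒⠒⠴⣿
⠿⠒⠒⠒⣿⣿⠒⠴⠴⣿⣿⠂⠴⠒⣾⠒⠿
⠂⠒⠒⠒⠂⣿⠂⣿⠒⠂⠒⠒⠂⠒⣿⠒⠒
⠒⠒⠒⣿⠒⠂⠒⠴⠒⠴⠿⠿⠒⠿⠒⠒⣿
⠀⠀⠒⠂⠒⠴⠒⠒⠒⠂⣿⠂⠴⠒⠀⠀⠀

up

⠿⠿⠿⠿⠿⠿⠿⠿⠿⠿
⠿⠿⠿⠿⠿⠿⠿⠿⠿⠿
⠿⠿⠿⠿⠿⠿⠿⠿⠿⠿
⠿⠿⠿⠿⠿⠿⠿⠿⠿⠿
⠿⠿⠿⠿⠿⠿⠿⠿⠿⠿
⣿⠒⣿⠒⠒⣾⠴⣿⠀⠀
⣿⣿⠂⠴⠒⠒⠒⠿⠀⠀
⠂⠒⠒⠂⠒⣿⠒⠒⠀⠀
⠴⠿⠿⠒⠿⠒⠒⣿⠀⠀
⠂⣿⠂⠴⠒⠀⠀⠀⠀⠀

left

⠿⠿⠿⠿⠿⠿⠿⠿⠿⠿
⠿⠿⠿⠿⠿⠿⠿⠿⠿⠿
⠿⠿⠿⠿⠿⠿⠿⠿⠿⠿
⠿⠿⠿⠿⠿⠿⠿⠿⠿⠿
⠿⠿⠿⠿⠿⠿⠿⠿⠿⠿
⣿⣿⠒⣿⠒⣾⠒⠴⣿⠀
⠴⣿⣿⠂⠴⠒⠒⠒⠿⠀
⠒⠂⠒⠒⠂⠒⣿⠒⠒⠀
⠒⠴⠿⠿⠒⠿⠒⠒⣿⠀
⠒⠂⣿⠂⠴⠒⠀⠀⠀⠀

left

⠿⠿⠿⠿⠿⠿⠿⠿⠿⠿
⠿⠿⠿⠿⠿⠿⠿⠿⠿⠿
⠿⠿⠿⠿⠿⠿⠿⠿⠿⠿
⠿⠿⠿⠿⠿⠿⠿⠿⠿⠿
⠿⠿⠿⠿⠿⠿⠿⠿⠿⠿
⠿⣿⣿⠒⣿⣾⠒⠒⠴⣿
⠴⠴⣿⣿⠂⠴⠒⠒⠒⠿
⣿⠒⠂⠒⠒⠂⠒⣿⠒⠒
⠴⠒⠴⠿⠿⠒⠿⠒⠒⣿
⠒⠒⠂⣿⠂⠴⠒⠀⠀⠀


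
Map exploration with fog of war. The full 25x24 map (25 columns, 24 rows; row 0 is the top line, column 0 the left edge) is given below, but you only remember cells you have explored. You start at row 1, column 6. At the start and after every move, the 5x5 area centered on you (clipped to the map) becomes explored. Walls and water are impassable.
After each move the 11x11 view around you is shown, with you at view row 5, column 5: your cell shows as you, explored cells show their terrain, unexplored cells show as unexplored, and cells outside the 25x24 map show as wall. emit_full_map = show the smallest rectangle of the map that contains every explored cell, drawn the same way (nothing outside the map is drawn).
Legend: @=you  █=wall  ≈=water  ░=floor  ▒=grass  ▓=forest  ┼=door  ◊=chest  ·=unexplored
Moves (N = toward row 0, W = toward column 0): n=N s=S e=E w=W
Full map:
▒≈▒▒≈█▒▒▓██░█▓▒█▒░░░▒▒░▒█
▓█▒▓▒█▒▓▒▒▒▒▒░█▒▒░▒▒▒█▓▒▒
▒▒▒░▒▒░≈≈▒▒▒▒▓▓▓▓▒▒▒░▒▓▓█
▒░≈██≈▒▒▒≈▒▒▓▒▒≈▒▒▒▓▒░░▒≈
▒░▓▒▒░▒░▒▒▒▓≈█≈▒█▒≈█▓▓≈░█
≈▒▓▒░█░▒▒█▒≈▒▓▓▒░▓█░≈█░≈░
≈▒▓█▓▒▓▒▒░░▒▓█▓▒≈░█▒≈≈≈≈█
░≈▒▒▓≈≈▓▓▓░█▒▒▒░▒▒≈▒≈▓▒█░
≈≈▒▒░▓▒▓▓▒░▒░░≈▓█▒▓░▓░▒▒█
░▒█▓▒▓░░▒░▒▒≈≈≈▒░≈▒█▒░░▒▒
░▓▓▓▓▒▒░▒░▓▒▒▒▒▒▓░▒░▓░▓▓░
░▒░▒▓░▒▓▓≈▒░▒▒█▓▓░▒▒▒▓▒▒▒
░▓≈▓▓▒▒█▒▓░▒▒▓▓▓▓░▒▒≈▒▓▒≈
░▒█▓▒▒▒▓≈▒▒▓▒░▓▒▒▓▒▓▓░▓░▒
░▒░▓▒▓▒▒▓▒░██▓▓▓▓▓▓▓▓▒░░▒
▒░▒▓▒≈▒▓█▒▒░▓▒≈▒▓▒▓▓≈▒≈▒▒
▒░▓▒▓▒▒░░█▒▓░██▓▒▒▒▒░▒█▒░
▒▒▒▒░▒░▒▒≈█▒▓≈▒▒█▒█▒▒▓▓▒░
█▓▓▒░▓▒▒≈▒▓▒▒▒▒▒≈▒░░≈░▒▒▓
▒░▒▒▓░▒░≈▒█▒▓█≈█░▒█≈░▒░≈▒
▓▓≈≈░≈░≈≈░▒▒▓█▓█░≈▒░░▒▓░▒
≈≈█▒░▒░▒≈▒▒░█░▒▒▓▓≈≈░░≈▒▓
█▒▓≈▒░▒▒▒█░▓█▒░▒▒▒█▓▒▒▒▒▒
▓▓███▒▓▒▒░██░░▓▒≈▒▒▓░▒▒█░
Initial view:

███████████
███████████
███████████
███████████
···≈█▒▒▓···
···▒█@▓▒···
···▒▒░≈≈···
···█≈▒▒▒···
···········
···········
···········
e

███████████
███████████
███████████
███████████
··≈█▒▒▓█···
··▒█▒@▒▒···
··▒▒░≈≈▒···
··█≈▒▒▒≈···
···········
···········
···········

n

███████████
███████████
███████████
███████████
███████████
··≈█▒@▓█···
··▒█▒▓▒▒···
··▒▒░≈≈▒···
··█≈▒▒▒≈···
···········
···········

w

███████████
███████████
███████████
███████████
███████████
···≈█@▒▓█··
···▒█▒▓▒▒··
···▒▒░≈≈▒··
···█≈▒▒▒≈··
···········
···········

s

███████████
███████████
███████████
███████████
···≈█▒▒▓█··
···▒█@▓▒▒··
···▒▒░≈≈▒··
···█≈▒▒▒≈··
···········
···········
···········

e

███████████
███████████
███████████
███████████
··≈█▒▒▓█···
··▒█▒@▒▒···
··▒▒░≈≈▒···
··█≈▒▒▒≈···
···········
···········
···········

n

███████████
███████████
███████████
███████████
███████████
··≈█▒@▓█···
··▒█▒▓▒▒···
··▒▒░≈≈▒···
··█≈▒▒▒≈···
···········
···········

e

███████████
███████████
███████████
███████████
███████████
·≈█▒▒@██···
·▒█▒▓▒▒▒···
·▒▒░≈≈▒▒···
·█≈▒▒▒≈····
···········
···········

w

███████████
███████████
███████████
███████████
███████████
··≈█▒@▓██··
··▒█▒▓▒▒▒··
··▒▒░≈≈▒▒··
··█≈▒▒▒≈···
···········
···········

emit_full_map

≈█▒@▓██
▒█▒▓▒▒▒
▒▒░≈≈▒▒
█≈▒▒▒≈·

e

███████████
███████████
███████████
███████████
███████████
·≈█▒▒@██···
·▒█▒▓▒▒▒···
·▒▒░≈≈▒▒···
·█≈▒▒▒≈····
···········
···········

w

███████████
███████████
███████████
███████████
███████████
··≈█▒@▓██··
··▒█▒▓▒▒▒··
··▒▒░≈≈▒▒··
··█≈▒▒▒≈···
···········
···········

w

███████████
███████████
███████████
███████████
███████████
···≈█@▒▓██·
···▒█▒▓▒▒▒·
···▒▒░≈≈▒▒·
···█≈▒▒▒≈··
···········
···········


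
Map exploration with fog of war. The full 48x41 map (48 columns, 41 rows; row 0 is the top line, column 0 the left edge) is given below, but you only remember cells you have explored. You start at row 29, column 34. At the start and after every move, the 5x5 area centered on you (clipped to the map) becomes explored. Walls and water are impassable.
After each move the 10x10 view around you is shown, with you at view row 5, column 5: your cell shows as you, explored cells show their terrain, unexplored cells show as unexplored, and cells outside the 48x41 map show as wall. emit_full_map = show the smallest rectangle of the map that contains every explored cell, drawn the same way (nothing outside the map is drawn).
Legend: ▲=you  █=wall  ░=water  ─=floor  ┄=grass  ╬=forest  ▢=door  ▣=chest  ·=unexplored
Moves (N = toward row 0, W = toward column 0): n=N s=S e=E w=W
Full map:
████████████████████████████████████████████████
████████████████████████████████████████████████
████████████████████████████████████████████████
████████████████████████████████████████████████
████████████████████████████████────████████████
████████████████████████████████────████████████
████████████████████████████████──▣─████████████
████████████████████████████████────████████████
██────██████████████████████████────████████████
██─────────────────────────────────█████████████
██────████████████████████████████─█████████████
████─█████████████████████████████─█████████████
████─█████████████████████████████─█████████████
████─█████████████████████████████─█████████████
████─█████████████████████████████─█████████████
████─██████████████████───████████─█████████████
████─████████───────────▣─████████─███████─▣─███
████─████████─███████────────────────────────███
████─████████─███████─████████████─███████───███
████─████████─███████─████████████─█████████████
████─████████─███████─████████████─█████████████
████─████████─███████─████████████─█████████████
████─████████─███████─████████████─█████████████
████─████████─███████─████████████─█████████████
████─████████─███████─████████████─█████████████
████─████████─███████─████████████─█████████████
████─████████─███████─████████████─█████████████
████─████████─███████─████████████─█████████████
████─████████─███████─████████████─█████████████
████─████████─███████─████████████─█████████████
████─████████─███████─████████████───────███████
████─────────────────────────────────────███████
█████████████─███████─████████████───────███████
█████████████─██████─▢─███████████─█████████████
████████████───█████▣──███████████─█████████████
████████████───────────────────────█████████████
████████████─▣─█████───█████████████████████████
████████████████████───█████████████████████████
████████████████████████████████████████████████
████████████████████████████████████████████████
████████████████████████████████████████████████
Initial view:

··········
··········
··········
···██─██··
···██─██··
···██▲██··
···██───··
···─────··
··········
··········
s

··········
··········
···██─██··
···██─██··
···██─██··
···██▲──··
···─────··
···██───··
··········
··········

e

··········
··········
··██─██···
··██─███··
··██─███··
··██─▲──··
··──────··
··██────··
··········
··········

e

··········
··········
·██─██····
·██─████··
·██─████··
·██──▲──··
·───────··
·██─────··
··········
··········

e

··········
··········
██─██·····
██─█████··
██─█████··
██───▲──··
────────··
██──────··
··········
··········

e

··········
··········
█─██······
█─██████··
█─██████··
█────▲──··
────────··
█───────··
··········
··········

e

··········
··········
─██·······
─███████··
─███████··
─────▲─█··
───────█··
───────█··
··········
··········

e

··········
··········
██········
████████··
████████··
─────▲██··
──────██··
──────██··
··········
··········

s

··········
██········
████████··
████████··
──────██··
─────▲██··
──────██··
···█████··
··········
··········

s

██········
████████··
████████··
──────██··
──────██··
─────▲██··
···█████··
···█████··
··········
··········

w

─██·······
─████████·
─████████·
───────██·
───────██·
─────▲─██·
···██████·
···██████·
··········
··········

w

█─██······
█─████████
█─████████
█───────██
────────██
█────▲──██
···███████
···███████
··········
··········

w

██─██·····
██─███████
██─███████
██───────█
─────────█
██───▲───█
···███████
···███████
··········
··········

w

·██─██····
·██─██████
·██─██████
·██───────
·─────────
·██──▲────
···─██████
···─██████
··········
··········

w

··██─██···
··██─█████
··██─█████
··██──────
··────────
··██─▲────
···█─█████
···█─█████
··········
··········

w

···██─██··
···██─████
···██─████
···██─────
···───────
···██▲────
···██─████
···██─████
··········
··········

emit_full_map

██─██······
██─████████
██─████████
██───────██
─────────██
██▲──────██
██─████████
██─████████

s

···██─████
···██─████
···██─────
···───────
···██─────
···██▲████
···██─████
···───██··
··········
··········

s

···██─████
···██─────
···───────
···██─────
···██─████
···██▲████
···───██··
···█████··
··········
··········

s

···██─────
···───────
···██─────
···██─████
···██─████
···──▲██··
···█████··
···█████··
··········
··········

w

····██────
····──────
····██────
···███─███
···███─███
···──▲─██·
···██████·
···██████·
··········
··········

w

·····██───
·····─────
·····██───
···████─██
···████─██
···──▲──██
···███████
···███████
··········
··········

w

······██──
······────
······██──
···█████─█
···█████─█
···──▲───█
···███████
···███████
··········
··········

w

·······██─
·······───
·······██─
···██████─
···██████─
···──▲────
···███████
···███████
··········
··········

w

········██
········──
········██
···███████
···███████
···──▲────
···███████
···███████
··········
··········

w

·········█
·········─
·········█
···███████
···███████
···──▲────
···███████
···███████
··········
··········

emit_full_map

······██─██······
······██─████████
······██─████████
······██───────██
······─────────██
······██───────██
████████─████████
████████─████████
──▲──────██······
███████████······
███████████······

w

··········
··········
··········
···███████
···███████
···──▲────
···███████
···███████
··········
··········

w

··········
··········
··········
···███████
···███████
···──▲────
···███████
···███████
··········
··········

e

··········
··········
··········
··████████
··████████
··───▲────
··████████
··████████
··········
··········

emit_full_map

········██─██······
········██─████████
········██─████████
········██───────██
········─────────██
········██───────██
██████████─████████
██████████─████████
───▲───────██······
█████████████······
█████████████······
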